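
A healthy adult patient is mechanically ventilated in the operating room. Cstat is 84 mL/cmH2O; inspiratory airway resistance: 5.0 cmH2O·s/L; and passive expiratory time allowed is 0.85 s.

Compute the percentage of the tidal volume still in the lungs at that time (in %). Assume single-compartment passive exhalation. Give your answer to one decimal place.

τ = R × C = 5.0 × 84 mL/cmH2O = 5.0 × 0.084 L/cmH2O = 0.42 s.
Passive exhalation: V(t)/V₀ = e^(−t/τ) = e^(−0.85/0.42) = 0.1322.
Fraction remaining = 0.1322 → 13.22%.

13.2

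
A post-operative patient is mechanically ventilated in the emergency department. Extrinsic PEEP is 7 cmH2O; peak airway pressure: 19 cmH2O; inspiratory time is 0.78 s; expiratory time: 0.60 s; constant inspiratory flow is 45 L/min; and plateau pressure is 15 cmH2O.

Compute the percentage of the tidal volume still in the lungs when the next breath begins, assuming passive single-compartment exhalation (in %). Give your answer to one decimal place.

21.5

Flow: 45 L/min ÷ 60 = 0.75 L/s.
Vt = flow × Ti = 0.75 L/s × 0.78 s × 1000 mL/L = 585.0 mL.
R = (PIP − Pplat)/V̇ = (19 − 15) / 0.75 = 4.0/0.75 = 5.333 cmH2O·s/L.
C = Vt/(Pplat − PEEP) = 585.0 / (15 − 7) = 585.0/8.0 = 73.125 mL/cmH2O.
τ = R × C = 5.333 × 0.07313 L/cmH2O = 0.39 s.
Fraction remaining at end-expiration = e^(−Te/τ) = e^(−0.60/0.39) = 0.2147 → 21.47%.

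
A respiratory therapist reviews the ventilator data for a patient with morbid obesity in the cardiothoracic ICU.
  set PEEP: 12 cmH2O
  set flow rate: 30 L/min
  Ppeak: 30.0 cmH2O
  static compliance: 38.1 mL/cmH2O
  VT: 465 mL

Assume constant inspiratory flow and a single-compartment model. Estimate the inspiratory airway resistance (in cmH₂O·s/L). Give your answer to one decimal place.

11.6

Flow: 30 L/min ÷ 60 = 0.5 L/s.
Equation of motion (constant flow): PIP = Vt/C + R·V̇ + PEEP.
R·V̇ = PIP − Vt/C − PEEP = 30.0 − 465/38.1 − 12 = 30.0 − 12.205 − 12 = 5.795 cmH2O.
R = 5.795 / 0.5 = 11.59 cmH2O·s/L.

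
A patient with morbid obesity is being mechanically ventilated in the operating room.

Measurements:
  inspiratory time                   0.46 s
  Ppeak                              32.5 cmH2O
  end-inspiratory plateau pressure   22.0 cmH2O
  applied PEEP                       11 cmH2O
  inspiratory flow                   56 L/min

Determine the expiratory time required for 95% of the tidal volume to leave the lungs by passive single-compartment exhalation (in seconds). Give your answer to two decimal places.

Flow: 56 L/min ÷ 60 = 0.9333 L/s.
Vt = flow × Ti = 0.9333 L/s × 0.46 s × 1000 mL/L = 429.32 mL.
R = (PIP − Pplat)/V̇ = (32.5 − 22.0) / 0.9333 = 10.5/0.9333 = 11.25 cmH2O·s/L.
C = Vt/(Pplat − PEEP) = 429.32 / (22.0 − 11) = 429.32/11.0 = 39.029 mL/cmH2O.
τ = R × C = 11.25 × 0.03903 L/cmH2O = 0.4391 s.
t = −τ·ln(1 − 0.95) = −0.4391·ln(0.05) = 1.315 s.

1.32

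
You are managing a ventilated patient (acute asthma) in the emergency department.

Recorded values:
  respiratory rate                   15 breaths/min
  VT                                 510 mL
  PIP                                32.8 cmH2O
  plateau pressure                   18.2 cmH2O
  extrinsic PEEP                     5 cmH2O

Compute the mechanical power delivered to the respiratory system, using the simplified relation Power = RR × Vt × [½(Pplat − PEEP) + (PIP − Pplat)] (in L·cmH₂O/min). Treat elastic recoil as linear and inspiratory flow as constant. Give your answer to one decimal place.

Per-breath work = Vt × [½(Pplat−PEEP) + (PIP−Pplat)] = 0.510 × [0.5×13.2 + 14.6] = 0.510 × 21.2 = 10.812 L·cmH2O.
Power = 15 × 10.812 = 162.18 L·cmH2O/min.

162.2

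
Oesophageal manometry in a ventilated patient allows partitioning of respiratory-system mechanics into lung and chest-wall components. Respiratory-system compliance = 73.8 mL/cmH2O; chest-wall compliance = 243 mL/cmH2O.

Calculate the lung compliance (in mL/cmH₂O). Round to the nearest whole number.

1/CL = 1/Crs − 1/Ccw.
1/CL = 1/73.8 − 1/243 = 0.009435.
CL = 105.99 mL/cmH2O.

106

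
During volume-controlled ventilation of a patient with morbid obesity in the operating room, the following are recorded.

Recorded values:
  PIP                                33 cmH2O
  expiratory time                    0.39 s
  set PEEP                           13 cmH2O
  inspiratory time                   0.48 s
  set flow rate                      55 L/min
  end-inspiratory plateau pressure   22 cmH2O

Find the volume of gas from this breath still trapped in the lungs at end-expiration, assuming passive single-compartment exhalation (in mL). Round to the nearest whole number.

226

Flow: 55 L/min ÷ 60 = 0.9167 L/s.
Vt = flow × Ti = 0.9167 L/s × 0.48 s × 1000 mL/L = 440.02 mL.
R = (PIP − Pplat)/V̇ = (33 − 22) / 0.9167 = 11.0/0.9167 = 12.0 cmH2O·s/L.
C = Vt/(Pplat − PEEP) = 440.02 / (22 − 13) = 440.02/9.0 = 48.891 mL/cmH2O.
τ = R × C = 12.0 × 0.04889 L/cmH2O = 0.5867 s.
Fraction remaining = e^(−Te/τ) = e^(−0.39/0.5867) = 0.5144.
Trapped volume = 440.02 × 0.5144 = 226.35 mL.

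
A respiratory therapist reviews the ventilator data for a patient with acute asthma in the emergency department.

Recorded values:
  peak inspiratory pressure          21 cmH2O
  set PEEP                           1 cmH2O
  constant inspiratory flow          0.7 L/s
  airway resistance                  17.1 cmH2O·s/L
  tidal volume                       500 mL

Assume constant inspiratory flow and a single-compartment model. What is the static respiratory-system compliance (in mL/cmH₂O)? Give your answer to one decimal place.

62.3

Equation of motion (constant flow): PIP = Vt/C + R·V̇ + PEEP.
Vt/C = PIP − R·V̇ − PEEP = 21 − 17.1×0.7 − 1 = 21 − 11.97 − 1 = 8.03 cmH2O.
C = Vt / 8.03 = 500 / 8.03 = 62.267 mL/cmH2O.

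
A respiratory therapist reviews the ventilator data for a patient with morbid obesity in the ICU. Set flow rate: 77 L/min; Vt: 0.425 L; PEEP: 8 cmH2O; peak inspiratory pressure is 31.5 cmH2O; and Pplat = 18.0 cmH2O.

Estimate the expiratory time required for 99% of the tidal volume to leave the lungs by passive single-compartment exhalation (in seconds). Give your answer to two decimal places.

Flow: 77 L/min ÷ 60 = 1.2833 L/s.
R = (PIP − Pplat)/V̇ = (31.5 − 18.0) / 1.2833 = 13.5/1.2833 = 10.52 cmH2O·s/L.
C = Vt/(Pplat − PEEP) = 425.0 / (18.0 − 8) = 425.0/10.0 = 42.5 mL/cmH2O.
τ = R × C = 10.52 × 0.0425 L/cmH2O = 0.4471 s.
t = −τ·ln(1 − 0.99) = −0.4471·ln(0.01) = 2.059 s.

2.06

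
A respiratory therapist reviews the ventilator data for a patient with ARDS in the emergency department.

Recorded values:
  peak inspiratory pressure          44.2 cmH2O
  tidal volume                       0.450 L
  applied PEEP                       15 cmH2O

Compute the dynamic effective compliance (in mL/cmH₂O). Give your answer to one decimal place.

15.4

Dynamic compliance = Vt / (PIP − PEEP) = 450 / (44.2 − 15) = 450 / 29.2 = 15.411 mL/cmH2O.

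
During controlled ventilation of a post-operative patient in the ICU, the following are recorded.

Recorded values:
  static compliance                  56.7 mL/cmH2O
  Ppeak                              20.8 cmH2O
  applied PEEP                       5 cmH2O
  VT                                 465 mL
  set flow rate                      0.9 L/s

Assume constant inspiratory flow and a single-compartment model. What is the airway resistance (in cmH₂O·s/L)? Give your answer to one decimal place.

Equation of motion (constant flow): PIP = Vt/C + R·V̇ + PEEP.
R·V̇ = PIP − Vt/C − PEEP = 20.8 − 465/56.7 − 5 = 20.8 − 8.201 − 5 = 7.599 cmH2O.
R = 7.599 / 0.9 = 8.443 cmH2O·s/L.

8.4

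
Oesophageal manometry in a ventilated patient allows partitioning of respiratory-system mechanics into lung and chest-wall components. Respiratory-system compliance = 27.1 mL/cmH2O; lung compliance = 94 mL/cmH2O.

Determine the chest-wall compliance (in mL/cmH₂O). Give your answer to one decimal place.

38.1

1/Ccw = 1/Crs − 1/CL.
1/Ccw = 1/27.1 − 1/94 = 0.02626.
Ccw = 38.081 mL/cmH2O.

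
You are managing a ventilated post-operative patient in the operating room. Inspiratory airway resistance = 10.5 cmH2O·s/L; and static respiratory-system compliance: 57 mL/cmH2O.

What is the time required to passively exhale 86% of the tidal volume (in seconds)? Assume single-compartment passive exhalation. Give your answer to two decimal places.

τ = R × C = 10.5 × 57 mL/cmH2O = 10.5 × 0.057 L/cmH2O = 0.5985 s.
Exhaled fraction f = 1 − e^(−t/τ) → t = −τ·ln(1 − f) = −0.5985·ln(0.14) = 1.177 s.

1.18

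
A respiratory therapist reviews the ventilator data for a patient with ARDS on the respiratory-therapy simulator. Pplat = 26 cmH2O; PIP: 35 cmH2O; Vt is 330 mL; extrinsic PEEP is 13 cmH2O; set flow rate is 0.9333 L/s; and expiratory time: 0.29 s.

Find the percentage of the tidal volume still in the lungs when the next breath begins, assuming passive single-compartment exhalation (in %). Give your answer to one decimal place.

R = (PIP − Pplat)/V̇ = (35 − 26) / 0.9333 = 9.0/0.9333 = 9.643 cmH2O·s/L.
C = Vt/(Pplat − PEEP) = 330.0 / (26 − 13) = 330.0/13.0 = 25.385 mL/cmH2O.
τ = R × C = 9.643 × 0.02539 L/cmH2O = 0.2448 s.
Fraction remaining at end-expiration = e^(−Te/τ) = e^(−0.29/0.2448) = 0.3059 → 30.59%.

30.6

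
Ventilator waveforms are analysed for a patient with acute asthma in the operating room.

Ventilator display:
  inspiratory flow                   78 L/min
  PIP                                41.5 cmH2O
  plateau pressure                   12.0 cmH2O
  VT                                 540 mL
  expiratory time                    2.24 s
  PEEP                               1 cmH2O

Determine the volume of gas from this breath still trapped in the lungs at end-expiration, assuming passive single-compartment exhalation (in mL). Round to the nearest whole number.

Flow: 78 L/min ÷ 60 = 1.3 L/s.
R = (PIP − Pplat)/V̇ = (41.5 − 12.0) / 1.3 = 29.5/1.3 = 22.692 cmH2O·s/L.
C = Vt/(Pplat − PEEP) = 540.0 / (12.0 − 1) = 540.0/11.0 = 49.091 mL/cmH2O.
τ = R × C = 22.692 × 0.04909 L/cmH2O = 1.114 s.
Fraction remaining = e^(−Te/τ) = e^(−2.24/1.114) = 0.1339.
Trapped volume = 540.0 × 0.1339 = 72.306 mL.

72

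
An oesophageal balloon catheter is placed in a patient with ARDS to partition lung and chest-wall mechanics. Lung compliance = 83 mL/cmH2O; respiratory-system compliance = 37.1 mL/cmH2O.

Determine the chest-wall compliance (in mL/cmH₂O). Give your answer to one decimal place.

1/Ccw = 1/Crs − 1/CL.
1/Ccw = 1/37.1 − 1/83 = 0.01491.
Ccw = 67.069 mL/cmH2O.

67.1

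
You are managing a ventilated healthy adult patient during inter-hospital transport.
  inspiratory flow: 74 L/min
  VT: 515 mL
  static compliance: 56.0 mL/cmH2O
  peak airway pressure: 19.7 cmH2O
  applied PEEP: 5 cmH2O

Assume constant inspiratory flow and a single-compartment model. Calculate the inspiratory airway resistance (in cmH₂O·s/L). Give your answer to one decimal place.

Flow: 74 L/min ÷ 60 = 1.2333 L/s.
Equation of motion (constant flow): PIP = Vt/C + R·V̇ + PEEP.
R·V̇ = PIP − Vt/C − PEEP = 19.7 − 515/56.0 − 5 = 19.7 − 9.196 − 5 = 5.504 cmH2O.
R = 5.504 / 1.2333 = 4.463 cmH2O·s/L.

4.5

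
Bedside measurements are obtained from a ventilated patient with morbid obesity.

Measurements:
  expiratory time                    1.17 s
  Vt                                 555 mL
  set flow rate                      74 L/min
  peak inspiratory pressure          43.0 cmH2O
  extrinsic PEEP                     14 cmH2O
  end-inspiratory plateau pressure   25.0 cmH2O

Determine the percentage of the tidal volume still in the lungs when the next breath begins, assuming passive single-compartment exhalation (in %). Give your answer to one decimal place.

20.4

Flow: 74 L/min ÷ 60 = 1.2333 L/s.
R = (PIP − Pplat)/V̇ = (43.0 − 25.0) / 1.2333 = 18.0/1.2333 = 14.595 cmH2O·s/L.
C = Vt/(Pplat − PEEP) = 555.0 / (25.0 − 14) = 555.0/11.0 = 50.455 mL/cmH2O.
τ = R × C = 14.595 × 0.05046 L/cmH2O = 0.7365 s.
Fraction remaining at end-expiration = e^(−Te/τ) = e^(−1.17/0.7365) = 0.2042 → 20.42%.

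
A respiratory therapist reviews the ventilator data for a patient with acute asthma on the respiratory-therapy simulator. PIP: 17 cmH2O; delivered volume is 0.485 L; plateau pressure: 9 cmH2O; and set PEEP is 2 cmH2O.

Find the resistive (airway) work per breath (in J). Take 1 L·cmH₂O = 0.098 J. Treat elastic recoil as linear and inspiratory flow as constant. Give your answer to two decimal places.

With constant inspiratory flow the resistive pressure is constant at PIP − Pplat = 17 − 9 = 8.0 cmH2O, so resistive work = 8.0 × 0.485 = 3.88 L·cmH2O.
× 0.098 J/(L·cmH2O) → 0.3802 J.

0.38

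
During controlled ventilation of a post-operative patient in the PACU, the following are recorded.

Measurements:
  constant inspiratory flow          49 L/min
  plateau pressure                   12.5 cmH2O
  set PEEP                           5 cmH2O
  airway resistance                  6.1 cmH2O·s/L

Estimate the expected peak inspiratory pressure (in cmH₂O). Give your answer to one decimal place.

Flow: 49 L/min ÷ 60 = 0.8167 L/s.
PIP = Pplat + Raw × flow = 12.5 + 6.1 × 0.8167 = 12.5 + 4.982 = 17.482 cmH2O.

17.5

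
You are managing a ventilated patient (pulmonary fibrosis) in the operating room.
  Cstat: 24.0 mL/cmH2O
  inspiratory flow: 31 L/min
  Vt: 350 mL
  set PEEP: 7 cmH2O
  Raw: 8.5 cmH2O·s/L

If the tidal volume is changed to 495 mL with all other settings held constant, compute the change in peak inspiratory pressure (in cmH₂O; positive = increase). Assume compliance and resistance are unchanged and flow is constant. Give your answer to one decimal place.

PIP = Vt/C + R·V̇ + PEEP (constant-flow equation of motion).
Only the elastic term changes: ΔPIP = ΔVt / C = (495 − 350) / 24.0 = 6.042 cmH2O.

6.0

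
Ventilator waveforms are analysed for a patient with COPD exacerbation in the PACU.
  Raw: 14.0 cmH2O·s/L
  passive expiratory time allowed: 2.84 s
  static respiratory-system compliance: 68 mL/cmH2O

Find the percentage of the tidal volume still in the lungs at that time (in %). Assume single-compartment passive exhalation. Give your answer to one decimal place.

τ = R × C = 14.0 × 68 mL/cmH2O = 14.0 × 0.068 L/cmH2O = 0.952 s.
Passive exhalation: V(t)/V₀ = e^(−t/τ) = e^(−2.84/0.952) = 0.05063.
Fraction remaining = 0.05063 → 5.063%.

5.1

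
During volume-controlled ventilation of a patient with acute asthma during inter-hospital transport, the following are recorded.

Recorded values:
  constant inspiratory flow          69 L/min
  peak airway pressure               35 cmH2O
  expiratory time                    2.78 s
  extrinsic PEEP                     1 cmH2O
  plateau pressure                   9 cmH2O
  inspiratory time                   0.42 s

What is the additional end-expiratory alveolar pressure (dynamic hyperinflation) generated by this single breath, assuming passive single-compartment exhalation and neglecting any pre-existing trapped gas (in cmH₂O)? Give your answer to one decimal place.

Flow: 69 L/min ÷ 60 = 1.15 L/s.
Vt = flow × Ti = 1.15 L/s × 0.42 s × 1000 mL/L = 483.0 mL.
R = (PIP − Pplat)/V̇ = (35 − 9) / 1.15 = 26.0/1.15 = 22.609 cmH2O·s/L.
C = Vt/(Pplat − PEEP) = 483.0 / (9 − 1) = 483.0/8.0 = 60.375 mL/cmH2O.
τ = R × C = 22.609 × 0.06038 L/cmH2O = 1.365 s.
Fraction remaining = e^(−Te/τ) = e^(−2.78/1.365) = 0.1305; trapped volume = 483.0 × 0.1305 = 63.032 mL.
Additional alveolar pressure from trapping ≈ V_trapped / C = 63.032 / 60.375 = 1.044 cmH2O.

1.0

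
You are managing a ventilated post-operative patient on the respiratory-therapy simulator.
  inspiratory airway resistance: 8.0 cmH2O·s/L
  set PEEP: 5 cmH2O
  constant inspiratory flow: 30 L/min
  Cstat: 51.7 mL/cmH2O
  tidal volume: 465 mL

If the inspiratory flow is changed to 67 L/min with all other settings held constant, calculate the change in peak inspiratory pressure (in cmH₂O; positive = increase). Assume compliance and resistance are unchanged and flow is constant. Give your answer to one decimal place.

4.9

Flow: 30 L/min ÷ 60 = 0.5 L/s.
New flow: 67 L/min ÷ 60 = 1.1167 L/s.
PIP = Vt/C + R·V̇ + PEEP (constant-flow equation of motion).
Only the resistive term changes: ΔPIP = R × ΔV̇ = 8.0 × (1.1167 − 0.5) = 8.0 × 0.6167 = 4.934 cmH2O.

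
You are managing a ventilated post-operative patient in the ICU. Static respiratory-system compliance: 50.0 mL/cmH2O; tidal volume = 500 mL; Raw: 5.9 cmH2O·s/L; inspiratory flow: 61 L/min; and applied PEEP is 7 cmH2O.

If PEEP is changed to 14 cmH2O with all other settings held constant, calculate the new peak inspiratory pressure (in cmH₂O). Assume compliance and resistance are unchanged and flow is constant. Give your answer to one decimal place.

30.0

Flow: 61 L/min ÷ 60 = 1.0167 L/s.
PIP = Vt/C + R·V̇ + PEEP (constant-flow equation of motion).
Only the baseline term changes: ΔPIP = ΔPEEP = 14 − 7 = 7.0 cmH2O.
Original PIP = 500/50.0 + 5.9×1.0167 + 7 = 22.999 cmH2O; new PIP = 22.999 + (7.0) = 29.999 cmH2O.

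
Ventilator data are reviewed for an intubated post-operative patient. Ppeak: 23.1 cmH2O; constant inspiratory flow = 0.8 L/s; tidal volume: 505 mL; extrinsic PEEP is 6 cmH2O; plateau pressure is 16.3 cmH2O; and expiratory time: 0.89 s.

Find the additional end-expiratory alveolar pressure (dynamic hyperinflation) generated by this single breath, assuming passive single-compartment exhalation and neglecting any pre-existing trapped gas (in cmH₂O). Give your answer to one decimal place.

R = (PIP − Pplat)/V̇ = (23.1 − 16.3) / 0.8 = 6.8/0.8 = 8.5 cmH2O·s/L.
C = Vt/(Pplat − PEEP) = 505.0 / (16.3 − 6) = 505.0/10.3 = 49.029 mL/cmH2O.
τ = R × C = 8.5 × 0.04903 L/cmH2O = 0.4168 s.
Fraction remaining = e^(−Te/τ) = e^(−0.89/0.4168) = 0.1182; trapped volume = 505.0 × 0.1182 = 59.691 mL.
Additional alveolar pressure from trapping ≈ V_trapped / C = 59.691 / 49.029 = 1.217 cmH2O.

1.2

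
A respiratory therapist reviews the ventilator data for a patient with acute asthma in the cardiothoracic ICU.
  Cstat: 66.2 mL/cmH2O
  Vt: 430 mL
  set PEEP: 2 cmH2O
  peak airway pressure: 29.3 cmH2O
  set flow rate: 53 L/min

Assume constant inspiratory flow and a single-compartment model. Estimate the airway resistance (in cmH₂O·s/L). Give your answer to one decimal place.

23.6

Flow: 53 L/min ÷ 60 = 0.8833 L/s.
Equation of motion (constant flow): PIP = Vt/C + R·V̇ + PEEP.
R·V̇ = PIP − Vt/C − PEEP = 29.3 − 430/66.2 − 2 = 29.3 − 6.495 − 2 = 20.805 cmH2O.
R = 20.805 / 0.8833 = 23.554 cmH2O·s/L.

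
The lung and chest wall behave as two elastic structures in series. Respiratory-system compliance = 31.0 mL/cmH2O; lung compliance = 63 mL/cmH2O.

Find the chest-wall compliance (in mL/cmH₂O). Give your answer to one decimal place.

1/Ccw = 1/Crs − 1/CL.
1/Ccw = 1/31.0 − 1/63 = 0.01639.
Ccw = 61.013 mL/cmH2O.

61.0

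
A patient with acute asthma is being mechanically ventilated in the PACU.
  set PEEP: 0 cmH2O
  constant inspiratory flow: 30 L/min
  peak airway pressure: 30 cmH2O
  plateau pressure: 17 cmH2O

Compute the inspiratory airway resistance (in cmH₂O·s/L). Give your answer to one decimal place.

26.0

Flow: 30 L/min ÷ 60 = 0.5 L/s.
Raw = (PIP − Pplat) / flow = (30 − 17) / 0.5 = 13.0 / 0.5 = 26.0 cmH2O·s/L.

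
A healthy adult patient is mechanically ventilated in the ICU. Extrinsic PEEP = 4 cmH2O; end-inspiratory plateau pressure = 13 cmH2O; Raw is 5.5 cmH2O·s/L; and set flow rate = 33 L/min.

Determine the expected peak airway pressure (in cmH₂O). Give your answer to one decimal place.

16.0

Flow: 33 L/min ÷ 60 = 0.55 L/s.
PIP = Pplat + Raw × flow = 13 + 5.5 × 0.55 = 13 + 3.025 = 16.025 cmH2O.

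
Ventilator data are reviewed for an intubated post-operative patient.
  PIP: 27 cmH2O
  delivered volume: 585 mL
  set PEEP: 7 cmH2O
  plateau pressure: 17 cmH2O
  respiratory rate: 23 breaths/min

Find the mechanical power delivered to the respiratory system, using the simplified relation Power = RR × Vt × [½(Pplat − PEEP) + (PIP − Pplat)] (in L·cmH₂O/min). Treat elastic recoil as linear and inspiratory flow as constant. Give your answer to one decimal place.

201.8

Per-breath work = Vt × [½(Pplat−PEEP) + (PIP−Pplat)] = 0.585 × [0.5×10.0 + 10.0] = 0.585 × 15.0 = 8.775 L·cmH2O.
Power = 23 × 8.775 = 201.83 L·cmH2O/min.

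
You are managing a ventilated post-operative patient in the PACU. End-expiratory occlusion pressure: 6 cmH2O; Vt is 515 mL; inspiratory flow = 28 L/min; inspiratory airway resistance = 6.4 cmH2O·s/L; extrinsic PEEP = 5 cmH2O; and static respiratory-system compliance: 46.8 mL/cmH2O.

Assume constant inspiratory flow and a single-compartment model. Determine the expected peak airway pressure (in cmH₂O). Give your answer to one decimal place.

Flow: 28 L/min ÷ 60 = 0.4667 L/s.
Total PEEP = 6 cmH2O (set 5 + intrinsic 1); this is the baseline alveolar pressure.
Equation of motion (constant flow): PIP = Vt/C + R·V̇ + PEEP.
PIP = 515/46.8 + 6.4×0.4667 + 6 = 11.004 + 2.987 + 6 = 19.991 cmH2O.

20.0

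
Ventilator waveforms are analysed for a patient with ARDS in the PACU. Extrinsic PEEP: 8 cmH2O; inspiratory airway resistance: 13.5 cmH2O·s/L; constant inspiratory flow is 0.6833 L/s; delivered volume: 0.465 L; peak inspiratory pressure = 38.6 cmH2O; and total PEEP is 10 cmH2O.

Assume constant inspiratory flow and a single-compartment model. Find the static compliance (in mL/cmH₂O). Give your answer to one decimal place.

Total PEEP = 10 cmH2O (set 8 + intrinsic 2); this is the baseline alveolar pressure.
Equation of motion (constant flow): PIP = Vt/C + R·V̇ + PEEP.
Vt/C = PIP − R·V̇ − PEEP = 38.6 − 13.5×0.6833 − 10 = 38.6 − 9.225 − 10 = 19.375 cmH2O.
C = Vt / 19.375 = 465 / 19.375 = 24.0 mL/cmH2O.

24.0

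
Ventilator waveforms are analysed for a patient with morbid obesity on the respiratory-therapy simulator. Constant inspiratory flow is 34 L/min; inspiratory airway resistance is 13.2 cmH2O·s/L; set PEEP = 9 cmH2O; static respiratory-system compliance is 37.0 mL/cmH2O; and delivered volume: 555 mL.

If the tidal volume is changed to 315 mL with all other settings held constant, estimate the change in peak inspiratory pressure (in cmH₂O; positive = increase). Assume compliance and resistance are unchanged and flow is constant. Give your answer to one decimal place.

PIP = Vt/C + R·V̇ + PEEP (constant-flow equation of motion).
Only the elastic term changes: ΔPIP = ΔVt / C = (315 − 555) / 37.0 = -6.486 cmH2O.

-6.5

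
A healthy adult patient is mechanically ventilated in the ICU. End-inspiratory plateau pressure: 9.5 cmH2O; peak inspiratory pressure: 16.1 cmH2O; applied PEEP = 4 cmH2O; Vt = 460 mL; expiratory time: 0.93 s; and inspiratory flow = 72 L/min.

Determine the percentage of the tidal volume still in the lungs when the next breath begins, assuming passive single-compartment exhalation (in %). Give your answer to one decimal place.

13.2

Flow: 72 L/min ÷ 60 = 1.2 L/s.
R = (PIP − Pplat)/V̇ = (16.1 − 9.5) / 1.2 = 6.6/1.2 = 5.5 cmH2O·s/L.
C = Vt/(Pplat − PEEP) = 460.0 / (9.5 − 4) = 460.0/5.5 = 83.636 mL/cmH2O.
τ = R × C = 5.5 × 0.08364 L/cmH2O = 0.46 s.
Fraction remaining at end-expiration = e^(−Te/τ) = e^(−0.93/0.46) = 0.1324 → 13.24%.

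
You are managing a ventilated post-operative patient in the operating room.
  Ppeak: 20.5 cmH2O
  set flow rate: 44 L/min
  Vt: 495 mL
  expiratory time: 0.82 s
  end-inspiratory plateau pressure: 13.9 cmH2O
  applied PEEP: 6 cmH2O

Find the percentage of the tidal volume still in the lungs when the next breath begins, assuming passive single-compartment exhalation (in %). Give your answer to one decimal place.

23.4

Flow: 44 L/min ÷ 60 = 0.7333 L/s.
R = (PIP − Pplat)/V̇ = (20.5 − 13.9) / 0.7333 = 6.6/0.7333 = 9.0 cmH2O·s/L.
C = Vt/(Pplat − PEEP) = 495.0 / (13.9 − 6) = 495.0/7.9 = 62.658 mL/cmH2O.
τ = R × C = 9.0 × 0.06266 L/cmH2O = 0.5639 s.
Fraction remaining at end-expiration = e^(−Te/τ) = e^(−0.82/0.5639) = 0.2336 → 23.36%.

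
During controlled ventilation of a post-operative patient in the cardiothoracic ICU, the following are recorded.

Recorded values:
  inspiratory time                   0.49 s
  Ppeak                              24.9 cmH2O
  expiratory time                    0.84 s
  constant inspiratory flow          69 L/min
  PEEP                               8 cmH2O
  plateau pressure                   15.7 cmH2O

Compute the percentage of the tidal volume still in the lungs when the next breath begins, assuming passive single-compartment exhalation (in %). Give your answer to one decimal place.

Flow: 69 L/min ÷ 60 = 1.15 L/s.
Vt = flow × Ti = 1.15 L/s × 0.49 s × 1000 mL/L = 563.5 mL.
R = (PIP − Pplat)/V̇ = (24.9 − 15.7) / 1.15 = 9.2/1.15 = 8.0 cmH2O·s/L.
C = Vt/(Pplat − PEEP) = 563.5 / (15.7 − 8) = 563.5/7.7 = 73.182 mL/cmH2O.
τ = R × C = 8.0 × 0.07318 L/cmH2O = 0.5854 s.
Fraction remaining at end-expiration = e^(−Te/τ) = e^(−0.84/0.5854) = 0.2381 → 23.81%.

23.8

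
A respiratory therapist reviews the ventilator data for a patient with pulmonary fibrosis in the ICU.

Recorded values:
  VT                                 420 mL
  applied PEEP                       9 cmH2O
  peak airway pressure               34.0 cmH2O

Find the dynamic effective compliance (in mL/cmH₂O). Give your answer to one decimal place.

Dynamic compliance = Vt / (PIP − PEEP) = 420 / (34.0 − 9) = 420 / 25.0 = 16.8 mL/cmH2O.

16.8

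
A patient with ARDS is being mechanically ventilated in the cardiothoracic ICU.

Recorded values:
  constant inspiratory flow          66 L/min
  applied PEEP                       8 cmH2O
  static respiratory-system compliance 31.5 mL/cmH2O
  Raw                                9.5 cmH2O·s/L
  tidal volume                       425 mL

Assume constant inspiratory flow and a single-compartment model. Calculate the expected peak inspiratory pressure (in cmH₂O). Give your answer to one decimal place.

Flow: 66 L/min ÷ 60 = 1.1 L/s.
Equation of motion (constant flow): PIP = Vt/C + R·V̇ + PEEP.
PIP = 425/31.5 + 9.5×1.1 + 8 = 13.492 + 10.45 + 8 = 31.942 cmH2O.

31.9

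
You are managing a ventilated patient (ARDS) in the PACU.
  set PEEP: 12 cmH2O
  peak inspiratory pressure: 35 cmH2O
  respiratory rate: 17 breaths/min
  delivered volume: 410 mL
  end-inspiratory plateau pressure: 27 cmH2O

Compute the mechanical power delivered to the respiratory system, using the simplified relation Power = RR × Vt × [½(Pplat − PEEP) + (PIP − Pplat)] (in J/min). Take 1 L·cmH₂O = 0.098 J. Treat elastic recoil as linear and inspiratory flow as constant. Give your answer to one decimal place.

10.6

Per-breath work = Vt × [½(Pplat−PEEP) + (PIP−Pplat)] = 0.410 × [0.5×15.0 + 8.0] = 0.410 × 15.5 = 6.355 L·cmH2O.
Power = 17 × 6.355 = 108.04 L·cmH2O/min.
× 0.098 J/(L·cmH2O) → 10.588 J/min.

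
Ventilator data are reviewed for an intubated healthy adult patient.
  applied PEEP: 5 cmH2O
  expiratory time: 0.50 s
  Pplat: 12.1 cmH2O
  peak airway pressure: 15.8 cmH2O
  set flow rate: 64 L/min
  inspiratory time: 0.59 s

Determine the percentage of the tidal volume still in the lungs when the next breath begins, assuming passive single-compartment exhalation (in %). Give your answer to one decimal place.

19.7

Flow: 64 L/min ÷ 60 = 1.0667 L/s.
Vt = flow × Ti = 1.0667 L/s × 0.59 s × 1000 mL/L = 629.35 mL.
R = (PIP − Pplat)/V̇ = (15.8 − 12.1) / 1.0667 = 3.7/1.0667 = 3.469 cmH2O·s/L.
C = Vt/(Pplat − PEEP) = 629.35 / (12.1 − 5) = 629.35/7.1 = 88.641 mL/cmH2O.
τ = R × C = 3.469 × 0.08864 L/cmH2O = 0.3075 s.
Fraction remaining at end-expiration = e^(−Te/τ) = e^(−0.50/0.3075) = 0.1967 → 19.67%.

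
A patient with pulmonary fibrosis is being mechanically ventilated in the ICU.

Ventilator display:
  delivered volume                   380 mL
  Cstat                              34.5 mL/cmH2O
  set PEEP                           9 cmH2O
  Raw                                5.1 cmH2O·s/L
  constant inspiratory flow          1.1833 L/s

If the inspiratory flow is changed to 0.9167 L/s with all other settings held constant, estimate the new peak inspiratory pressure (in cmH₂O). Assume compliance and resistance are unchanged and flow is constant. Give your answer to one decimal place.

PIP = Vt/C + R·V̇ + PEEP (constant-flow equation of motion).
Only the resistive term changes: ΔPIP = R × ΔV̇ = 5.1 × (0.9167 − 1.1833) = 5.1 × -0.2666 = -1.36 cmH2O.
Original PIP = 380/34.5 + 5.1×1.1833 + 9 = 26.049 cmH2O; new PIP = 26.049 + (-1.36) = 24.689 cmH2O.

24.7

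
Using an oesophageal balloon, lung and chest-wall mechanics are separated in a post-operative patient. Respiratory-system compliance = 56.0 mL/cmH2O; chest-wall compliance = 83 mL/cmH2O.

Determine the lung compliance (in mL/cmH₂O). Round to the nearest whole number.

172

1/CL = 1/Crs − 1/Ccw.
1/CL = 1/56.0 − 1/83 = 0.005809.
CL = 172.15 mL/cmH2O.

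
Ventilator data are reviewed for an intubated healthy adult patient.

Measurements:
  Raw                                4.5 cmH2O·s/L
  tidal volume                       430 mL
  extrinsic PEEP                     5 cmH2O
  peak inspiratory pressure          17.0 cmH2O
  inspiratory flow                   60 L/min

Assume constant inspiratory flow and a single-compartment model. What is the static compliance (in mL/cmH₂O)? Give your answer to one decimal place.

Flow: 60 L/min ÷ 60 = 1 L/s.
Equation of motion (constant flow): PIP = Vt/C + R·V̇ + PEEP.
Vt/C = PIP − R·V̇ − PEEP = 17.0 − 4.5×1 − 5 = 17.0 − 4.5 − 5 = 7.5 cmH2O.
C = Vt / 7.5 = 430 / 7.5 = 57.333 mL/cmH2O.

57.3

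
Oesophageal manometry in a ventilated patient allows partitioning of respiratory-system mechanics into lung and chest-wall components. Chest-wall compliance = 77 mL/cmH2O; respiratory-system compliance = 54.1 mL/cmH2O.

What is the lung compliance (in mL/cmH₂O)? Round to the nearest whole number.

1/CL = 1/Crs − 1/Ccw.
1/CL = 1/54.1 − 1/77 = 0.005497.
CL = 181.92 mL/cmH2O.

182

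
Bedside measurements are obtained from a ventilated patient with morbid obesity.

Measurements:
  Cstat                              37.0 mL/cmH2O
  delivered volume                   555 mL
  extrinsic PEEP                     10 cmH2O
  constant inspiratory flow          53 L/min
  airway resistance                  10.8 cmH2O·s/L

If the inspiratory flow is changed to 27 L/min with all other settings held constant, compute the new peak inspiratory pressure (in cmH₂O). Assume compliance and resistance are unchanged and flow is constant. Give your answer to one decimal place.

29.9

Flow: 53 L/min ÷ 60 = 0.8833 L/s.
New flow: 27 L/min ÷ 60 = 0.45 L/s.
PIP = Vt/C + R·V̇ + PEEP (constant-flow equation of motion).
Only the resistive term changes: ΔPIP = R × ΔV̇ = 10.8 × (0.45 − 0.8833) = 10.8 × -0.4333 = -4.68 cmH2O.
Original PIP = 555/37.0 + 10.8×0.8833 + 10 = 34.54 cmH2O; new PIP = 34.54 + (-4.68) = 29.86 cmH2O.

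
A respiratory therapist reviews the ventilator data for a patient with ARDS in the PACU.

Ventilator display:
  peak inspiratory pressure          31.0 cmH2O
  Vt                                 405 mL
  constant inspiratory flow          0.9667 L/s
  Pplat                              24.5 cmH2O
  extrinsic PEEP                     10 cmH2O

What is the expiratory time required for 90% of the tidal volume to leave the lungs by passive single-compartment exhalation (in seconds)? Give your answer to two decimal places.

R = (PIP − Pplat)/V̇ = (31.0 − 24.5) / 0.9667 = 6.5/0.9667 = 6.724 cmH2O·s/L.
C = Vt/(Pplat − PEEP) = 405.0 / (24.5 − 10) = 405.0/14.5 = 27.931 mL/cmH2O.
τ = R × C = 6.724 × 0.02793 L/cmH2O = 0.1878 s.
t = −τ·ln(1 − 0.90) = −0.1878·ln(0.1) = 0.4324 s.

0.43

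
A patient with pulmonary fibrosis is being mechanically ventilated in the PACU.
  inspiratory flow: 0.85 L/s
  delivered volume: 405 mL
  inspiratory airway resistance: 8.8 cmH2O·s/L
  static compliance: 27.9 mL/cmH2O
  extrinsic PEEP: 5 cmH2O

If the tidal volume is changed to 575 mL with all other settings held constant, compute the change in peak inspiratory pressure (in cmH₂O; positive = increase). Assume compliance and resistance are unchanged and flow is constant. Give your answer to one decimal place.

PIP = Vt/C + R·V̇ + PEEP (constant-flow equation of motion).
Only the elastic term changes: ΔPIP = ΔVt / C = (575 − 405) / 27.9 = 6.093 cmH2O.

6.1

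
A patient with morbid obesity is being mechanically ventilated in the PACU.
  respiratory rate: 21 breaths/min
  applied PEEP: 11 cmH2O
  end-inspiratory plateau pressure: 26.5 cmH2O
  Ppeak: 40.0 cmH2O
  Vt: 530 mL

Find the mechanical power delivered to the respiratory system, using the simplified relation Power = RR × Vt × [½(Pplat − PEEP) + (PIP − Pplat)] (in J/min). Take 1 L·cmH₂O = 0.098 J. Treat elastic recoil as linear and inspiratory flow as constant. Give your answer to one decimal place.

23.2

Per-breath work = Vt × [½(Pplat−PEEP) + (PIP−Pplat)] = 0.530 × [0.5×15.5 + 13.5] = 0.530 × 21.25 = 11.263 L·cmH2O.
Power = 21 × 11.263 = 236.52 L·cmH2O/min.
× 0.098 J/(L·cmH2O) → 23.179 J/min.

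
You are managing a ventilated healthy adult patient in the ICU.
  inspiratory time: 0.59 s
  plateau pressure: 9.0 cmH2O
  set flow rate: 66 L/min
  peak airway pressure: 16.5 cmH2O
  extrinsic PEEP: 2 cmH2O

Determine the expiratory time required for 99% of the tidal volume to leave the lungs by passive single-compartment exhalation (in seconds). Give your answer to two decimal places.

2.91

Flow: 66 L/min ÷ 60 = 1.1 L/s.
Vt = flow × Ti = 1.1 L/s × 0.59 s × 1000 mL/L = 649.0 mL.
R = (PIP − Pplat)/V̇ = (16.5 − 9.0) / 1.1 = 7.5/1.1 = 6.818 cmH2O·s/L.
C = Vt/(Pplat − PEEP) = 649.0 / (9.0 − 2) = 649.0/7.0 = 92.714 mL/cmH2O.
τ = R × C = 6.818 × 0.09271 L/cmH2O = 0.6321 s.
t = −τ·ln(1 − 0.99) = −0.6321·ln(0.01) = 2.911 s.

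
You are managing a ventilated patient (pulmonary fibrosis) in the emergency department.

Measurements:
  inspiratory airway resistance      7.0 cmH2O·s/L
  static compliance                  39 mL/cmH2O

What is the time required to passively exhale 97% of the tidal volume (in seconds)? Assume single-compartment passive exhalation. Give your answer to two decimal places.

τ = R × C = 7.0 × 39 mL/cmH2O = 7.0 × 0.039 L/cmH2O = 0.273 s.
Exhaled fraction f = 1 − e^(−t/τ) → t = −τ·ln(1 − f) = −0.273·ln(0.03) = 0.9573 s.

0.96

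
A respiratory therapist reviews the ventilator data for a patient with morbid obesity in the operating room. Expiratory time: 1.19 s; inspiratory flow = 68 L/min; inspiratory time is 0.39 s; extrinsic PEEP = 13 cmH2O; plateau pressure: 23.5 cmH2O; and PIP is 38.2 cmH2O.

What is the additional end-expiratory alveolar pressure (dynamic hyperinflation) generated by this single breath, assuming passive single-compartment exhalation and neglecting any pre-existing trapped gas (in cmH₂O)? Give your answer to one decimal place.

Flow: 68 L/min ÷ 60 = 1.1333 L/s.
Vt = flow × Ti = 1.1333 L/s × 0.39 s × 1000 mL/L = 441.99 mL.
R = (PIP − Pplat)/V̇ = (38.2 − 23.5) / 1.1333 = 14.7/1.1333 = 12.971 cmH2O·s/L.
C = Vt/(Pplat − PEEP) = 441.99 / (23.5 − 13) = 441.99/10.5 = 42.094 mL/cmH2O.
τ = R × C = 12.971 × 0.04209 L/cmH2O = 0.5459 s.
Fraction remaining = e^(−Te/τ) = e^(−1.19/0.5459) = 0.1131; trapped volume = 441.99 × 0.1131 = 49.989 mL.
Additional alveolar pressure from trapping ≈ V_trapped / C = 49.989 / 42.094 = 1.188 cmH2O.

1.2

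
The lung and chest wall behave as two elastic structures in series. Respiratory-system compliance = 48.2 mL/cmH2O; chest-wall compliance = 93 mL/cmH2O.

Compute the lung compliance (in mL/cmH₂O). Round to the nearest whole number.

1/CL = 1/Crs − 1/Ccw.
1/CL = 1/48.2 − 1/93 = 0.009994.
CL = 100.06 mL/cmH2O.

100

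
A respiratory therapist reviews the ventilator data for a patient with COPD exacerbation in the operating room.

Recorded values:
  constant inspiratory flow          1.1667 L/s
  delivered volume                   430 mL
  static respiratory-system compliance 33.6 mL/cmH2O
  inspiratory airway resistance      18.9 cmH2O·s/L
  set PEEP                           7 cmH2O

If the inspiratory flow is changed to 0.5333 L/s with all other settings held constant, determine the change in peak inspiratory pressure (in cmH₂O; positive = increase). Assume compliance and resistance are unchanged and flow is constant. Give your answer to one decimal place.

PIP = Vt/C + R·V̇ + PEEP (constant-flow equation of motion).
Only the resistive term changes: ΔPIP = R × ΔV̇ = 18.9 × (0.5333 − 1.1667) = 18.9 × -0.6334 = -11.971 cmH2O.

-12.0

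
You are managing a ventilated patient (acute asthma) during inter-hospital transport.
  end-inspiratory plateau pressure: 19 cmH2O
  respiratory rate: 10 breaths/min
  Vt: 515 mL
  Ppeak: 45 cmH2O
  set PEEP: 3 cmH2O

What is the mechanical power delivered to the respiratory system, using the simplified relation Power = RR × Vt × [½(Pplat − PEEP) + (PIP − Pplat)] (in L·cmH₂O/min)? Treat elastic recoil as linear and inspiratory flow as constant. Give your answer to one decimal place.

175.1

Per-breath work = Vt × [½(Pplat−PEEP) + (PIP−Pplat)] = 0.515 × [0.5×16.0 + 26.0] = 0.515 × 34.0 = 17.51 L·cmH2O.
Power = 10 × 17.51 = 175.1 L·cmH2O/min.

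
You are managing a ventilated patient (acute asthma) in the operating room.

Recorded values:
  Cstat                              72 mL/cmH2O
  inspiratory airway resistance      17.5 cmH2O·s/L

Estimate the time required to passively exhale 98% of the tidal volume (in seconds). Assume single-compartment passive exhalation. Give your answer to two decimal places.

4.93

τ = R × C = 17.5 × 72 mL/cmH2O = 17.5 × 0.072 L/cmH2O = 1.26 s.
Exhaled fraction f = 1 − e^(−t/τ) → t = −τ·ln(1 − f) = −1.26·ln(0.02) = 4.929 s.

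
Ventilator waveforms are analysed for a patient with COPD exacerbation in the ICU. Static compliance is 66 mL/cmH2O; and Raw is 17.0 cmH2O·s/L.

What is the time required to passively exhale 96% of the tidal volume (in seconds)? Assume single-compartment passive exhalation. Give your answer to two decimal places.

τ = R × C = 17.0 × 66 mL/cmH2O = 17.0 × 0.066 L/cmH2O = 1.122 s.
Exhaled fraction f = 1 − e^(−t/τ) → t = −τ·ln(1 − f) = −1.122·ln(0.04) = 3.612 s.

3.61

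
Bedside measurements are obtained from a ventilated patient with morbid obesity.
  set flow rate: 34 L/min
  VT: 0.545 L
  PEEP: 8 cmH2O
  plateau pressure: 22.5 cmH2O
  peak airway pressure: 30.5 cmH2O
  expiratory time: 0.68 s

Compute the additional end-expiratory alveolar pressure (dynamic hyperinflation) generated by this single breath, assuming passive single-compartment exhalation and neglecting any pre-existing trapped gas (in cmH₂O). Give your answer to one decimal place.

4.0

Flow: 34 L/min ÷ 60 = 0.5667 L/s.
R = (PIP − Pplat)/V̇ = (30.5 − 22.5) / 0.5667 = 8.0/0.5667 = 14.117 cmH2O·s/L.
C = Vt/(Pplat − PEEP) = 545.0 / (22.5 − 8) = 545.0/14.5 = 37.586 mL/cmH2O.
τ = R × C = 14.117 × 0.03759 L/cmH2O = 0.5307 s.
Fraction remaining = e^(−Te/τ) = e^(−0.68/0.5307) = 0.2777; trapped volume = 545.0 × 0.2777 = 151.35 mL.
Additional alveolar pressure from trapping ≈ V_trapped / C = 151.35 / 37.586 = 4.027 cmH2O.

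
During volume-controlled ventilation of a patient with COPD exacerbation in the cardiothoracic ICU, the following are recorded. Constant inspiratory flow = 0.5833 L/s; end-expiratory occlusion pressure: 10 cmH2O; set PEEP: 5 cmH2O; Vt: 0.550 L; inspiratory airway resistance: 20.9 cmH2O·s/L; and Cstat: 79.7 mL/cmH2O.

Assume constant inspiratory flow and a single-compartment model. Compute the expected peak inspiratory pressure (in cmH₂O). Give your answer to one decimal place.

29.1

Total PEEP = 10 cmH2O (set 5 + intrinsic 5); this is the baseline alveolar pressure.
Equation of motion (constant flow): PIP = Vt/C + R·V̇ + PEEP.
PIP = 550/79.7 + 20.9×0.5833 + 10 = 6.901 + 12.191 + 10 = 29.092 cmH2O.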